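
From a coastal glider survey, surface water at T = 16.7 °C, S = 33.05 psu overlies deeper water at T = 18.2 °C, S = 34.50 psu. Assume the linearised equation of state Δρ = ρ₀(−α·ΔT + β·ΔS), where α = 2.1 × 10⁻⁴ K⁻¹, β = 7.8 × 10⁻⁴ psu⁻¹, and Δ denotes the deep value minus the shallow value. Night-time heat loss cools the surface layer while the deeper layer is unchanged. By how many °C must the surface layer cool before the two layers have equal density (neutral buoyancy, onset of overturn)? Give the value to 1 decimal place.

3.9 °C

Neutral buoyancy requires Δρ = 0, i.e. −α(T_deep − T_surf′) + β(S_deep − S_surf) = 0.
T_surf′ = T_deep − (β/α)·ΔS = 18.2 − (7.8 × 10⁻⁴/2.1 × 10⁻⁴)·(+1.45) = 12.814 °C.
Cooling required: 16.7 − (12.814) = 3.886 °C.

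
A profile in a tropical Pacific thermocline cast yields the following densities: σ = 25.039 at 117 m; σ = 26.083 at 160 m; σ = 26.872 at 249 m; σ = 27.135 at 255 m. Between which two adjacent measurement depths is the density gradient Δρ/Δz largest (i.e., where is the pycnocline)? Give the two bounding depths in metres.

Compute the density gradient over each adjacent pair:
  117–160 m: Δρ/Δz = 1.044/43 = 0.024 kg m⁻⁴
  160–249 m: Δρ/Δz = 0.789/89 = 8.9 × 10⁻³ kg m⁻⁴
  249–255 m: Δρ/Δz = 0.263/6 = 0.044 kg m⁻⁴
The largest gradient is in the 249–255 m interval — the pycnocline.

249–255 m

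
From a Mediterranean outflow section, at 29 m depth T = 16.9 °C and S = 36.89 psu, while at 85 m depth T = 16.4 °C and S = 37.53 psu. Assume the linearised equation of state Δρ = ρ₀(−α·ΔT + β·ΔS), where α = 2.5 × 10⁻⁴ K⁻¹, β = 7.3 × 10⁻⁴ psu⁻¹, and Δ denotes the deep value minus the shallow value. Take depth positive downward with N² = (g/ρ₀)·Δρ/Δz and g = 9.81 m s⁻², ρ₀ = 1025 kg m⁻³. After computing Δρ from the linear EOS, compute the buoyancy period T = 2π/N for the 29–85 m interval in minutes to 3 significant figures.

ΔT = -0.5 K, ΔS = +0.64 psu (deep − shallow).
Δρ/ρ₀ = −αΔT + βΔS = 1.25 × 10⁻⁴ + 4.672 × 10⁻⁴ = 5.922 × 10⁻⁴, so Δρ ≈ 0.6070 kg m⁻³.
N² = (g/ρ₀)·Δρ/Δz = g·(Δρ/ρ₀)/Δz = 9.81 × 5.922 × 10⁻⁴ / 56 = 1.0374 × 10⁻⁴ s⁻².
N = √(1.0374 × 10⁻⁴) = 0.010185 rad s⁻¹ → T = 2π/N = 616.91 s = 10.282 min ≈ 10.3 min.

10.3 min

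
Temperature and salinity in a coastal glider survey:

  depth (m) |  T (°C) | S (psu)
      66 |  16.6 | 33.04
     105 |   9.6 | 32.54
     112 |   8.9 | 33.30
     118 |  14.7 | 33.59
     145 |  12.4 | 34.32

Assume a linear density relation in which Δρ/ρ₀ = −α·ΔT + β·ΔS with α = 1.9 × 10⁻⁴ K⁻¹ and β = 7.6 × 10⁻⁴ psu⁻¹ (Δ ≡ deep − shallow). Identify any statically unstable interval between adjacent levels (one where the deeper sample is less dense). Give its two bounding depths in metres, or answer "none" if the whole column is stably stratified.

Evaluate Δρ/ρ₀ = −αΔT + βΔS across each adjacent pair:
  66–105 m: −αΔT+βΔS = −(1.9 × 10⁻⁴)(-7.0)+(7.6 × 10⁻⁴)(-0.50) = 9.5 × 10⁻⁴ → stable
  105–112 m: −αΔT+βΔS = −(1.9 × 10⁻⁴)(-0.7)+(7.6 × 10⁻⁴)(+0.76) = 7.1 × 10⁻⁴ → stable
  112–118 m: −αΔT+βΔS = −(1.9 × 10⁻⁴)(+5.8)+(7.6 × 10⁻⁴)(+0.29) = -8.8 × 10⁻⁴ → UNSTABLE
  118–145 m: −αΔT+βΔS = −(1.9 × 10⁻⁴)(-2.3)+(7.6 × 10⁻⁴)(+0.73) = 9.9 × 10⁻⁴ → stable
The 112–118 m interval has Δρ < 0: lighter water underlies denser water.

112–118 m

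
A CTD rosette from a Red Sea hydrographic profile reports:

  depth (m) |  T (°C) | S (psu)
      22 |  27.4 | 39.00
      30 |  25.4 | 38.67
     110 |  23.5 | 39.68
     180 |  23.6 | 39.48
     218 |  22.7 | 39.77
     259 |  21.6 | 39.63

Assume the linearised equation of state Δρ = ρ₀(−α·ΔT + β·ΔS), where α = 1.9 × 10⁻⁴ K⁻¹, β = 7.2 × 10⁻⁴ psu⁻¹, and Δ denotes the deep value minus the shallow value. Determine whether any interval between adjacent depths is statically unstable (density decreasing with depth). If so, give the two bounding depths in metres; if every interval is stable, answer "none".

110–180 m

Evaluate Δρ/ρ₀ = −αΔT + βΔS across each adjacent pair:
  22–30 m: −αΔT+βΔS = −(1.9 × 10⁻⁴)(-2.0)+(7.2 × 10⁻⁴)(-0.33) = 1.4 × 10⁻⁴ → stable
  30–110 m: −αΔT+βΔS = −(1.9 × 10⁻⁴)(-1.9)+(7.2 × 10⁻⁴)(+1.01) = 1.1 × 10⁻³ → stable
  110–180 m: −αΔT+βΔS = −(1.9 × 10⁻⁴)(+0.1)+(7.2 × 10⁻⁴)(-0.20) = -1.6 × 10⁻⁴ → UNSTABLE
  180–218 m: −αΔT+βΔS = −(1.9 × 10⁻⁴)(-0.9)+(7.2 × 10⁻⁴)(+0.29) = 3.8 × 10⁻⁴ → stable
  218–259 m: −αΔT+βΔS = −(1.9 × 10⁻⁴)(-1.1)+(7.2 × 10⁻⁴)(-0.14) = 1.1 × 10⁻⁴ → stable
The 110–180 m interval has Δρ < 0: lighter water underlies denser water.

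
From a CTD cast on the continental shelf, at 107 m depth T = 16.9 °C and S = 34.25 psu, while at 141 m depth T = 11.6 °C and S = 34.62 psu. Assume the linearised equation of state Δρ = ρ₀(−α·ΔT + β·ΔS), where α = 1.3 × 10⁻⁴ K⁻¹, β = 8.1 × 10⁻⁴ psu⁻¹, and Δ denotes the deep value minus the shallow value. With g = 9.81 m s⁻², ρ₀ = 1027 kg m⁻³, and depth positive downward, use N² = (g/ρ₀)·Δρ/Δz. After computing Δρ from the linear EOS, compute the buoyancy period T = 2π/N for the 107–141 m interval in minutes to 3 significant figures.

ΔT = -5.3 K, ΔS = +0.37 psu (deep − shallow).
Δρ/ρ₀ = −αΔT + βΔS = 6.89 × 10⁻⁴ + 2.997 × 10⁻⁴ = 9.887 × 10⁻⁴, so Δρ ≈ 1.015 kg m⁻³.
N² = (g/ρ₀)·Δρ/Δz = g·(Δρ/ρ₀)/Δz = 9.81 × 9.887 × 10⁻⁴ / 34 = 2.8527 × 10⁻⁴ s⁻².
N = √(2.8527 × 10⁻⁴) = 0.016890 rad s⁻¹ → T = 2π/N = 372.01 s = 6.2002 min ≈ 6.20 min.

6.20 min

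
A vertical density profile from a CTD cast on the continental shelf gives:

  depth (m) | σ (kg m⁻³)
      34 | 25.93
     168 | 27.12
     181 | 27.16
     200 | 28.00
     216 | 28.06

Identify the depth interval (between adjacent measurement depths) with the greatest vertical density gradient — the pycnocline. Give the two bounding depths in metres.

Compute the density gradient over each adjacent pair:
  34–168 m: Δρ/Δz = 1.19/134 = 8.9 × 10⁻³ kg m⁻⁴
  168–181 m: Δρ/Δz = 0.04/13 = 3.1 × 10⁻³ kg m⁻⁴
  181–200 m: Δρ/Δz = 0.84/19 = 0.044 kg m⁻⁴
  200–216 m: Δρ/Δz = 0.06/16 = 3.7 × 10⁻³ kg m⁻⁴
The largest gradient is in the 181–200 m interval — the pycnocline.

181–200 m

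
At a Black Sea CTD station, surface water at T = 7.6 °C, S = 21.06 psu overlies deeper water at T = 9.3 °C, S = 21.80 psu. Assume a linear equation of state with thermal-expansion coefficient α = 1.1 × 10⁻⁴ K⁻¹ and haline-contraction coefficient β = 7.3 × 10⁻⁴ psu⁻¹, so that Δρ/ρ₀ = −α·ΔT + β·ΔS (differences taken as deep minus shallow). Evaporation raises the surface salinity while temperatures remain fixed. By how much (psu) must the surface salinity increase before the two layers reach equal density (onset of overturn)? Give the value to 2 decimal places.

Neutral buoyancy requires −α(T_deep − T_surf) + β(S_deep − S_surf′) = 0.
S_surf′ = S_deep − (α/β)·ΔT = 21.80 − (1.1 × 10⁻⁴/7.3 × 10⁻⁴)·(+1.7) = 21.5438 psu.
Increase required: 21.5438 − 21.06 = 0.4838 psu.

0.48 psu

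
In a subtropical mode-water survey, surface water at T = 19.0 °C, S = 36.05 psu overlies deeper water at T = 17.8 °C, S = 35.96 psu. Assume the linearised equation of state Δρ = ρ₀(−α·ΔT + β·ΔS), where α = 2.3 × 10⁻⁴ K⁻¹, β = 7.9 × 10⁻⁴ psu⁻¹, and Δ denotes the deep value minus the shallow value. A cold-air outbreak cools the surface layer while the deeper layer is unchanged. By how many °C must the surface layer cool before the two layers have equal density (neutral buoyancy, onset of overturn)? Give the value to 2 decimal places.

0.89 °C

Neutral buoyancy requires Δρ = 0, i.e. −α(T_deep − T_surf′) + β(S_deep − S_surf) = 0.
T_surf′ = T_deep − (β/α)·ΔS = 17.8 − (7.9 × 10⁻⁴/2.3 × 10⁻⁴)·(-0.09) = 18.1091 °C.
Cooling required: 19.0 − (18.1091) = 0.8909 °C.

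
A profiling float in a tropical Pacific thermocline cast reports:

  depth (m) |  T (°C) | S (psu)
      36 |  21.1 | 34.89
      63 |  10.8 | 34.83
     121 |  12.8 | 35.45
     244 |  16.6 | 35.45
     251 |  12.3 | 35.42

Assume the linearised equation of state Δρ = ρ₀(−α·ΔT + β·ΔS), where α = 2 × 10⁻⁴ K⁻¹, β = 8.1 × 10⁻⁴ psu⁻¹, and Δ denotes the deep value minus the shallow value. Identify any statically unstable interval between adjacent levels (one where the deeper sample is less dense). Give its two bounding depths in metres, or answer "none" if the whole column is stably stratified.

121–244 m

Evaluate Δρ/ρ₀ = −αΔT + βΔS across each adjacent pair:
  36–63 m: −αΔT+βΔS = −(2 × 10⁻⁴)(-10.3)+(8.1 × 10⁻⁴)(-0.06) = 2.0 × 10⁻³ → stable
  63–121 m: −αΔT+βΔS = −(2 × 10⁻⁴)(+2.0)+(8.1 × 10⁻⁴)(+0.62) = 1.0 × 10⁻⁴ → stable
  121–244 m: −αΔT+βΔS = −(2 × 10⁻⁴)(+3.8)+(8.1 × 10⁻⁴)(+0.00) = -7.6 × 10⁻⁴ → UNSTABLE
  244–251 m: −αΔT+βΔS = −(2 × 10⁻⁴)(-4.3)+(8.1 × 10⁻⁴)(-0.03) = 8.4 × 10⁻⁴ → stable
The 121–244 m interval has Δρ < 0: lighter water underlies denser water.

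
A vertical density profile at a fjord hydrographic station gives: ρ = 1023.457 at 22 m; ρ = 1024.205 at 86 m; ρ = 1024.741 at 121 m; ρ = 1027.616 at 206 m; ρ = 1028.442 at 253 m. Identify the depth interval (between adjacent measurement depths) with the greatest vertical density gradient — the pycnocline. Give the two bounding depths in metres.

Compute the density gradient over each adjacent pair:
  22–86 m: Δρ/Δz = 0.748/64 = 0.012 kg m⁻⁴
  86–121 m: Δρ/Δz = 0.536/35 = 0.015 kg m⁻⁴
  121–206 m: Δρ/Δz = 2.875/85 = 0.034 kg m⁻⁴
  206–253 m: Δρ/Δz = 0.826/47 = 0.018 kg m⁻⁴
The largest gradient is in the 121–206 m interval — the pycnocline.

121–206 m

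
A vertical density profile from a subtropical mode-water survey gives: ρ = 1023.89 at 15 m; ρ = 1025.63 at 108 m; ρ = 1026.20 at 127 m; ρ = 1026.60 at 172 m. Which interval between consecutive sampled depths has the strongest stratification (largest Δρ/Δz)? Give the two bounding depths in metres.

108–127 m

Compute the density gradient over each adjacent pair:
  15–108 m: Δρ/Δz = 1.74/93 = 0.019 kg m⁻⁴
  108–127 m: Δρ/Δz = 0.57/19 = 0.030 kg m⁻⁴
  127–172 m: Δρ/Δz = 0.40/45 = 8.9 × 10⁻³ kg m⁻⁴
The largest gradient is in the 108–127 m interval — the pycnocline.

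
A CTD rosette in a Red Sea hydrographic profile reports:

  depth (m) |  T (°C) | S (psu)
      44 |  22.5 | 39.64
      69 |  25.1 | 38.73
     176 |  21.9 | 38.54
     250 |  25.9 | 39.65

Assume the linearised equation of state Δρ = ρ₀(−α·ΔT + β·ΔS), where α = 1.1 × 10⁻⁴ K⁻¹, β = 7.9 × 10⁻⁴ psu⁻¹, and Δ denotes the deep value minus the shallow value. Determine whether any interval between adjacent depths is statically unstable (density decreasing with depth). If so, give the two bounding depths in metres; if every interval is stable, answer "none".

Evaluate Δρ/ρ₀ = −αΔT + βΔS across each adjacent pair:
  44–69 m: −αΔT+βΔS = −(1.1 × 10⁻⁴)(+2.6)+(7.9 × 10⁻⁴)(-0.91) = -1.0 × 10⁻³ → UNSTABLE
  69–176 m: −αΔT+βΔS = −(1.1 × 10⁻⁴)(-3.2)+(7.9 × 10⁻⁴)(-0.19) = 2.0 × 10⁻⁴ → stable
  176–250 m: −αΔT+βΔS = −(1.1 × 10⁻⁴)(+4.0)+(7.9 × 10⁻⁴)(+1.11) = 4.4 × 10⁻⁴ → stable
The 44–69 m interval has Δρ < 0: lighter water underlies denser water.

44–69 m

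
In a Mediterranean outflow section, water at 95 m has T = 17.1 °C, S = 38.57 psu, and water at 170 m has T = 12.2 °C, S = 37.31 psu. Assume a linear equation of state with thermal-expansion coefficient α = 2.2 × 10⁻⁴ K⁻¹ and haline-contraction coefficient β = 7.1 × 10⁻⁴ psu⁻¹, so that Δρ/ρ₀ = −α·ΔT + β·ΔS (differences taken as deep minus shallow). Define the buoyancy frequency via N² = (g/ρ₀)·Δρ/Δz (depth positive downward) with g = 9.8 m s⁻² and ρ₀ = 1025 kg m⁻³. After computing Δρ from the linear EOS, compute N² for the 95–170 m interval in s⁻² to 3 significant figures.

2.40 × 10⁻⁵ s⁻²

ΔT = -4.9 K, ΔS = -1.26 psu (deep − shallow).
Δρ/ρ₀ = −αΔT + βΔS = 1.078 × 10⁻³ − 8.946 × 10⁻⁴ = 1.834 × 10⁻⁴, so Δρ ≈ 0.1880 kg m⁻³.
N² = (g/ρ₀)·Δρ/Δz = g·(Δρ/ρ₀)/Δz = 9.8 × 1.834 × 10⁻⁴ / 75 = 2.3964 × 10⁻⁵ s⁻² ≈ 2.40 × 10⁻⁵ s⁻².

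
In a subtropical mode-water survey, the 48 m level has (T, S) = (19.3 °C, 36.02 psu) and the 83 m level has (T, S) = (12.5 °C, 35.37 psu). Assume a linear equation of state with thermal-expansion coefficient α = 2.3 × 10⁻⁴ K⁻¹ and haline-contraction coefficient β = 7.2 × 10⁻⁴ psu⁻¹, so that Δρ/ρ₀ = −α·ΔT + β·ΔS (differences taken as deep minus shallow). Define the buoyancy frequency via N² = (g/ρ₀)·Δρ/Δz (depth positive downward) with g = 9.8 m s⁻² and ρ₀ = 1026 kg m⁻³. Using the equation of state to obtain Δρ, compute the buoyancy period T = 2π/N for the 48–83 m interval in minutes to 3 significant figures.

5.98 min

ΔT = -6.8 K, ΔS = -0.65 psu (deep − shallow).
Δρ/ρ₀ = −αΔT + βΔS = 1.564 × 10⁻³ − 4.68 × 10⁻⁴ = 1.096 × 10⁻³, so Δρ ≈ 1.124 kg m⁻³.
N² = (g/ρ₀)·Δρ/Δz = g·(Δρ/ρ₀)/Δz = 9.8 × 1.096 × 10⁻³ / 35 = 3.0688 × 10⁻⁴ s⁻².
N = √(3.0688 × 10⁻⁴) = 0.017518 rad s⁻¹ → T = 2π/N = 358.67 s = 5.9778 min ≈ 5.98 min.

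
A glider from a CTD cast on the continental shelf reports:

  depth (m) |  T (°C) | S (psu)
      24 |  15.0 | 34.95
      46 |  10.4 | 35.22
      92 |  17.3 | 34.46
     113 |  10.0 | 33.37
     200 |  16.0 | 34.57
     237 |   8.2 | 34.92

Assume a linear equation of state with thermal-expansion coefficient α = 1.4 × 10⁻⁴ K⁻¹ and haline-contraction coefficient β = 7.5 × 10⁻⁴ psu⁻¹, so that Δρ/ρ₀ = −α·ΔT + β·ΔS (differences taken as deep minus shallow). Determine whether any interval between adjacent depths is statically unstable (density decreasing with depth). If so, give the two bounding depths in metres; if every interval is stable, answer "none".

Evaluate Δρ/ρ₀ = −αΔT + βΔS across each adjacent pair:
  24–46 m: −αΔT+βΔS = −(1.4 × 10⁻⁴)(-4.6)+(7.5 × 10⁻⁴)(+0.27) = 8.5 × 10⁻⁴ → stable
  46–92 m: −αΔT+βΔS = −(1.4 × 10⁻⁴)(+6.9)+(7.5 × 10⁻⁴)(-0.76) = -1.5 × 10⁻³ → UNSTABLE
  92–113 m: −αΔT+βΔS = −(1.4 × 10⁻⁴)(-7.3)+(7.5 × 10⁻⁴)(-1.09) = 2.0 × 10⁻⁴ → stable
  113–200 m: −αΔT+βΔS = −(1.4 × 10⁻⁴)(+6.0)+(7.5 × 10⁻⁴)(+1.20) = 6.0 × 10⁻⁵ → stable
  200–237 m: −αΔT+βΔS = −(1.4 × 10⁻⁴)(-7.8)+(7.5 × 10⁻⁴)(+0.35) = 1.4 × 10⁻³ → stable
The 46–92 m interval has Δρ < 0: lighter water underlies denser water.

46–92 m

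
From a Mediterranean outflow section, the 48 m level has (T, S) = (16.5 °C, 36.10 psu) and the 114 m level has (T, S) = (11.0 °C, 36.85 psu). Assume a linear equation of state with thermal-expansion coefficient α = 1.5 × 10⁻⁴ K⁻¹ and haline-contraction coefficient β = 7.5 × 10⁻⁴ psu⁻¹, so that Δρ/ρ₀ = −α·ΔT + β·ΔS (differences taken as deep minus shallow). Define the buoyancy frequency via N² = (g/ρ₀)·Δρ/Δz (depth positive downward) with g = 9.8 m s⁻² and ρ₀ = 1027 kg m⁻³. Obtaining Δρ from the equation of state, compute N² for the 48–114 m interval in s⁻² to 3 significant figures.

ΔT = -5.5 K, ΔS = +0.75 psu (deep − shallow).
Δρ/ρ₀ = −αΔT + βΔS = 8.25 × 10⁻⁴ + 5.625 × 10⁻⁴ = 1.3875 × 10⁻³, so Δρ ≈ 1.425 kg m⁻³.
N² = (g/ρ₀)·Δρ/Δz = g·(Δρ/ρ₀)/Δz = 9.8 × 1.3875 × 10⁻³ / 66 = 2.0602 × 10⁻⁴ s⁻² ≈ 2.06 × 10⁻⁴ s⁻².

2.06 × 10⁻⁴ s⁻²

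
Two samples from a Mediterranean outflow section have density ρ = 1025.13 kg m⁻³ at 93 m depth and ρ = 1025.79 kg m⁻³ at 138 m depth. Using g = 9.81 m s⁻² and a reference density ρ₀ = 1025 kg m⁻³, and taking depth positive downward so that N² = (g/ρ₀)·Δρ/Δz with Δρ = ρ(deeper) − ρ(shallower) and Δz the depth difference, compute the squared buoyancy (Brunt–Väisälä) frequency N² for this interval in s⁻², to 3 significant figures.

Δρ = 1025.79 − 1025.13 = 0.66 kg m⁻³ over Δz = 138 − 93 = 45 m.
N² = (9.81/1025) × (0.66/45) = 1.4037 × 10⁻⁴ s⁻² ≈ 1.40 × 10⁻⁴ s⁻².
N² > 0, so the interval is statically stable.

1.40 × 10⁻⁴ s⁻²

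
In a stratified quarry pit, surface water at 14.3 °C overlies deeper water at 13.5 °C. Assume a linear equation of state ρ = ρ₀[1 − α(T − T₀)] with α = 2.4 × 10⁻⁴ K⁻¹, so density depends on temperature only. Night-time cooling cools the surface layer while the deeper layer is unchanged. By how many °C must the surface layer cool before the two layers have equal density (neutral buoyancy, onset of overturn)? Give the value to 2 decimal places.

With temperature the only control, equal density requires T_surf′ = T_deep.
T_surf′ = 13.5 °C.
Cooling required: 14.3 − 13.5 = 0.80 °C.

0.80 °C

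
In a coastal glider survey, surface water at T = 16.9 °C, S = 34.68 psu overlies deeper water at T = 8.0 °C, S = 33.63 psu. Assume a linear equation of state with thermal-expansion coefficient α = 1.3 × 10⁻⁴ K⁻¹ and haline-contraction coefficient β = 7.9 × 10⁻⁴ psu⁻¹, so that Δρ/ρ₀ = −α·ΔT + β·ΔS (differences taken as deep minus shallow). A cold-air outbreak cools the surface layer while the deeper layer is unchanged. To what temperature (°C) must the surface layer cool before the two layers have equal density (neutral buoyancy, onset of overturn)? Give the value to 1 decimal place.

14.4 °C

Neutral buoyancy requires Δρ = 0, i.e. −α(T_deep − T_surf′) + β(S_deep − S_surf) = 0.
T_surf′ = T_deep − (β/α)·ΔS = 8.0 − (7.9 × 10⁻⁴/1.3 × 10⁻⁴)·(-1.05) = 14.381 °C.
Cooling required: 16.9 − (14.381) = 2.519 °C.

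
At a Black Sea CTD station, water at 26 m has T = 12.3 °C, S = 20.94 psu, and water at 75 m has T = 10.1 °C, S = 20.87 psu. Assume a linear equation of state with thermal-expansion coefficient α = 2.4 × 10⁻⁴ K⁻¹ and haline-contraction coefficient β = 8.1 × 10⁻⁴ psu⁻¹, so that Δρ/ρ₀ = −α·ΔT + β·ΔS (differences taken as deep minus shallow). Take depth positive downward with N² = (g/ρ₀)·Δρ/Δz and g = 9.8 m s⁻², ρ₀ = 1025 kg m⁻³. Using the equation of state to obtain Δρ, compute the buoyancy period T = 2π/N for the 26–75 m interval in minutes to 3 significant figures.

10.8 min

ΔT = -2.2 K, ΔS = -0.07 psu (deep − shallow).
Δρ/ρ₀ = −αΔT + βΔS = 5.28 × 10⁻⁴ − 5.67 × 10⁻⁵ = 4.713 × 10⁻⁴, so Δρ ≈ 0.4831 kg m⁻³.
N² = (g/ρ₀)·Δρ/Δz = g·(Δρ/ρ₀)/Δz = 9.8 × 4.713 × 10⁻⁴ / 49 = 9.4260 × 10⁻⁵ s⁻².
N = √(9.4260 × 10⁻⁵) = 9.7088 × 10⁻³ rad s⁻¹ → T = 2π/N = 647.16 s = 10.786 min ≈ 10.8 min.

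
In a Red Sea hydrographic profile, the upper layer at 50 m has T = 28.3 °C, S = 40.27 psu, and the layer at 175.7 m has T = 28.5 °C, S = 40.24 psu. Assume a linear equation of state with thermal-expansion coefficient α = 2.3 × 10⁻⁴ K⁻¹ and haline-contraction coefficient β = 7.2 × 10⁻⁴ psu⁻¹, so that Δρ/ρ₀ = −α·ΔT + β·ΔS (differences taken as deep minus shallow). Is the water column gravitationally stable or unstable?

ΔT = 28.5 − 28.3 = +0.2 K and ΔS = 40.24 − 40.27 = -0.03 psu (deep − shallow).
−αΔT = -4.60 × 10⁻⁵; βΔS = -2.16 × 10⁻⁵; sum Δρ/ρ₀ = -6.76 × 10⁻⁵.
Δρ/ρ₀ < 0, so Δρ < 0: deeper water is lighter → statically unstable; the column would overturn.

unstable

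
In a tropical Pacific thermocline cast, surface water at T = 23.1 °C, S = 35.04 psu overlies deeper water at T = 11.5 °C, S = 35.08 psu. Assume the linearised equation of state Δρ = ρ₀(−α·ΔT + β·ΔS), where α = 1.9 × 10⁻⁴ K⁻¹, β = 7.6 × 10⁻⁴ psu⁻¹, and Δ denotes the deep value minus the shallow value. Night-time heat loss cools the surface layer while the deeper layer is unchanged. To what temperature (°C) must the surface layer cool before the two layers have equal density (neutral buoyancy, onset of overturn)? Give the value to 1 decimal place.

Neutral buoyancy requires Δρ = 0, i.e. −α(T_deep − T_surf′) + β(S_deep − S_surf) = 0.
T_surf′ = T_deep − (β/α)·ΔS = 11.5 − (7.6 × 10⁻⁴/1.9 × 10⁻⁴)·(+0.04) = 11.340 °C.
Cooling required: 23.1 − (11.340) = 11.760 °C.

11.3 °C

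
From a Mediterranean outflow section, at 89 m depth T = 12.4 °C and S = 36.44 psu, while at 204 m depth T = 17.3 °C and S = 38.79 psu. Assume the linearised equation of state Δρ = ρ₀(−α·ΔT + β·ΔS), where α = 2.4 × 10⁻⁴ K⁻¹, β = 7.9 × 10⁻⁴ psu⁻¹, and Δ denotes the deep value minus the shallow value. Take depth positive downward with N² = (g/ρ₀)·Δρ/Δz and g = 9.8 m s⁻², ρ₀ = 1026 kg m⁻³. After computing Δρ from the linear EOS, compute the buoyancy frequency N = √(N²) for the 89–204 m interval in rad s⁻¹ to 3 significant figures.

7.62 × 10⁻³ rad s⁻¹

ΔT = +4.9 K, ΔS = +2.35 psu (deep − shallow).
Δρ/ρ₀ = −αΔT + βΔS = -1.176 × 10⁻³ + 1.8565 × 10⁻³ = 6.805 × 10⁻⁴, so Δρ ≈ 0.6982 kg m⁻³.
N² = (g/ρ₀)·Δρ/Δz = g·(Δρ/ρ₀)/Δz = 9.8 × 6.805 × 10⁻⁴ / 115 = 5.7990 × 10⁻⁵ s⁻².
N = √(5.7990 × 10⁻⁵) = 7.6151 × 10⁻³ rad s⁻¹ ≈ 7.62 × 10⁻³ rad s⁻¹.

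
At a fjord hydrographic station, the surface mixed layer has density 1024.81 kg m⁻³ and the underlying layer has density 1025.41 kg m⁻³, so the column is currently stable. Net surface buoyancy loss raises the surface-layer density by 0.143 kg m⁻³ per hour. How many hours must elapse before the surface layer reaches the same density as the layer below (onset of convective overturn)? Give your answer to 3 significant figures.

Density deficit of the surface layer: 1025.41 − 1024.81 = 0.6 kg m⁻³.
Required change = 0.6 / 0.143 = 4.20 hours.

4.20 hours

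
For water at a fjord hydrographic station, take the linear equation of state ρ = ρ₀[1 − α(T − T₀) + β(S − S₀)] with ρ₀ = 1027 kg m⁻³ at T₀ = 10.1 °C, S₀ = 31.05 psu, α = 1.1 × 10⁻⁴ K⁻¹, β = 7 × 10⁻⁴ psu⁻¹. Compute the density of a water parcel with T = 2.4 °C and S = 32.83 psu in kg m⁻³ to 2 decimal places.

T − T₀ = -7.7 K, S − S₀ = +1.78 psu.
Bracket = 1 − α·(-7.7) + β·(+1.78) = 1 + (2.093 × 10⁻³) = 1.0020930.
ρ = 1027 × 1.0020930 = 1029.15 kg m⁻³.

1029.15 kg m⁻³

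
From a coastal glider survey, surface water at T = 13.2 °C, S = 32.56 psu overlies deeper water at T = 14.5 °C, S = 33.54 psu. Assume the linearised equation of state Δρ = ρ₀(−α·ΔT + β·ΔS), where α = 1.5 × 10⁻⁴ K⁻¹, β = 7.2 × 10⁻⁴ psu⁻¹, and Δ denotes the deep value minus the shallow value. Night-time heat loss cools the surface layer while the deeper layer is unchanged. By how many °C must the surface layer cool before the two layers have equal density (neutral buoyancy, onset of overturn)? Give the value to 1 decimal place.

Neutral buoyancy requires Δρ = 0, i.e. −α(T_deep − T_surf′) + β(S_deep − S_surf) = 0.
T_surf′ = T_deep − (β/α)·ΔS = 14.5 − (7.2 × 10⁻⁴/1.5 × 10⁻⁴)·(+0.98) = 9.796 °C.
Cooling required: 13.2 − (9.796) = 3.404 °C.

3.4 °C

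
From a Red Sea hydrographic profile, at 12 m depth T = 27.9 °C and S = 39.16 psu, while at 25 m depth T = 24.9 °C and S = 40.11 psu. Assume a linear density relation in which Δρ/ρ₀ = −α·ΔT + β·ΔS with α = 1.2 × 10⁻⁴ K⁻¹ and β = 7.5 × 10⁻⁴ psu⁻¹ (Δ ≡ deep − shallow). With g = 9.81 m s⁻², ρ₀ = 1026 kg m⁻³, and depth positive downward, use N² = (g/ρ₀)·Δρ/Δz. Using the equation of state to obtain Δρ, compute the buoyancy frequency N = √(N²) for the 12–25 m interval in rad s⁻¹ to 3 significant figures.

ΔT = -3.0 K, ΔS = +0.95 psu (deep − shallow).
Δρ/ρ₀ = −αΔT + βΔS = 3.60 × 10⁻⁴ + 7.125 × 10⁻⁴ = 1.0725 × 10⁻³, so Δρ ≈ 1.100 kg m⁻³.
N² = (g/ρ₀)·Δρ/Δz = g·(Δρ/ρ₀)/Δz = 9.81 × 1.0725 × 10⁻³ / 13 = 8.0933 × 10⁻⁴ s⁻².
N = √(8.0933 × 10⁻⁴) = 0.028449 rad s⁻¹ ≈ 0.0284 rad s⁻¹.

0.0284 rad s⁻¹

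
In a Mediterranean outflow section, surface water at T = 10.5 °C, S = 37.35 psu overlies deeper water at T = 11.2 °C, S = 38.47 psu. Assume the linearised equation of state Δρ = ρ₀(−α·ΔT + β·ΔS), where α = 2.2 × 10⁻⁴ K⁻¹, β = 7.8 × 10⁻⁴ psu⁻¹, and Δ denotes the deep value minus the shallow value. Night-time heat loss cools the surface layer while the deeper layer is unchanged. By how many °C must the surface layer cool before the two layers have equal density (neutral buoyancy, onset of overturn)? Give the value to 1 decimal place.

3.3 °C

Neutral buoyancy requires Δρ = 0, i.e. −α(T_deep − T_surf′) + β(S_deep − S_surf) = 0.
T_surf′ = T_deep − (β/α)·ΔS = 11.2 − (7.8 × 10⁻⁴/2.2 × 10⁻⁴)·(+1.12) = 7.229 °C.
Cooling required: 10.5 − (7.229) = 3.271 °C.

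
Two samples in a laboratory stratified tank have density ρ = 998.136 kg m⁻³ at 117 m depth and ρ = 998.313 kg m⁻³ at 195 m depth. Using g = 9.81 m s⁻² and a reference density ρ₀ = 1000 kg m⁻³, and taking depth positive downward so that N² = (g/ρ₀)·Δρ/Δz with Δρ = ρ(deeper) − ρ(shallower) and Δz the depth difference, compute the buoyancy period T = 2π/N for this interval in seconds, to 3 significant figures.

Δρ = 998.313 − 998.136 = 0.177 kg m⁻³ over Δz = 195 − 117 = 78 m.
N² = (9.81/1000) × (0.177/78) = 2.2261 × 10⁻⁵ s⁻².
N = √(2.2261 × 10⁻⁵) = 4.7182 × 10⁻³ rad s⁻¹, so T = 2π/N = 1.3317 × 10³ s ≈ 1.33 × 10³ s.

1.33 × 10³ s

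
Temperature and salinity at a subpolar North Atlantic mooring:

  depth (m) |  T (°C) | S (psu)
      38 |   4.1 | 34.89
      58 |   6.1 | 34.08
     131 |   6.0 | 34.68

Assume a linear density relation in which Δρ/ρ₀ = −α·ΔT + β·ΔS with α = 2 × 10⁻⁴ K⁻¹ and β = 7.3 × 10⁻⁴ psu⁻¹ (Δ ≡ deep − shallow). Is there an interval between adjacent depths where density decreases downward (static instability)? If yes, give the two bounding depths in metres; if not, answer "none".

38–58 m

Evaluate Δρ/ρ₀ = −αΔT + βΔS across each adjacent pair:
  38–58 m: −αΔT+βΔS = −(2 × 10⁻⁴)(+2.0)+(7.3 × 10⁻⁴)(-0.81) = -9.9 × 10⁻⁴ → UNSTABLE
  58–131 m: −αΔT+βΔS = −(2 × 10⁻⁴)(-0.1)+(7.3 × 10⁻⁴)(+0.60) = 4.6 × 10⁻⁴ → stable
The 38–58 m interval has Δρ < 0: lighter water underlies denser water.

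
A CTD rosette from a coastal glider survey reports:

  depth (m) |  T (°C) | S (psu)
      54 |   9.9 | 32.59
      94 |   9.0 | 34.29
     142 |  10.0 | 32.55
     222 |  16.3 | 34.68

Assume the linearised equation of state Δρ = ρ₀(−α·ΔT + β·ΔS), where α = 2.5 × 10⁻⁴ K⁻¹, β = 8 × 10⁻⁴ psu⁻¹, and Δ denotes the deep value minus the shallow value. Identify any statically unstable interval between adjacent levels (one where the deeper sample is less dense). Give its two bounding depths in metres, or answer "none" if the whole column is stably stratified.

Evaluate Δρ/ρ₀ = −αΔT + βΔS across each adjacent pair:
  54–94 m: −αΔT+βΔS = −(2.5 × 10⁻⁴)(-0.9)+(8 × 10⁻⁴)(+1.70) = 1.6 × 10⁻³ → stable
  94–142 m: −αΔT+βΔS = −(2.5 × 10⁻⁴)(+1.0)+(8 × 10⁻⁴)(-1.74) = -1.6 × 10⁻³ → UNSTABLE
  142–222 m: −αΔT+βΔS = −(2.5 × 10⁻⁴)(+6.3)+(8 × 10⁻⁴)(+2.13) = 1.3 × 10⁻⁴ → stable
The 94–142 m interval has Δρ < 0: lighter water underlies denser water.

94–142 m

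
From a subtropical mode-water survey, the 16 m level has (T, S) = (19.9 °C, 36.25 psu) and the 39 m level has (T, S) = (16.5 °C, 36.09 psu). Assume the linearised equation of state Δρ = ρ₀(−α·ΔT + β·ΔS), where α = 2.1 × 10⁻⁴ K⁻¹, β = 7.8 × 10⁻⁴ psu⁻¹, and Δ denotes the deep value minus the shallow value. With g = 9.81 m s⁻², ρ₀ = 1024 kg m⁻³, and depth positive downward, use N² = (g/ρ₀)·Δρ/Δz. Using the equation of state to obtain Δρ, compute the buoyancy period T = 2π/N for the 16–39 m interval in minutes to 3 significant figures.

6.61 min

ΔT = -3.4 K, ΔS = -0.16 psu (deep − shallow).
Δρ/ρ₀ = −αΔT + βΔS = 7.14 × 10⁻⁴ − 1.248 × 10⁻⁴ = 5.892 × 10⁻⁴, so Δρ ≈ 0.6033 kg m⁻³.
N² = (g/ρ₀)·Δρ/Δz = g·(Δρ/ρ₀)/Δz = 9.81 × 5.892 × 10⁻⁴ / 23 = 2.5131 × 10⁻⁴ s⁻².
N = √(2.5131 × 10⁻⁴) = 0.015853 rad s⁻¹ → T = 2π/N = 396.34 s = 6.6057 min ≈ 6.61 min.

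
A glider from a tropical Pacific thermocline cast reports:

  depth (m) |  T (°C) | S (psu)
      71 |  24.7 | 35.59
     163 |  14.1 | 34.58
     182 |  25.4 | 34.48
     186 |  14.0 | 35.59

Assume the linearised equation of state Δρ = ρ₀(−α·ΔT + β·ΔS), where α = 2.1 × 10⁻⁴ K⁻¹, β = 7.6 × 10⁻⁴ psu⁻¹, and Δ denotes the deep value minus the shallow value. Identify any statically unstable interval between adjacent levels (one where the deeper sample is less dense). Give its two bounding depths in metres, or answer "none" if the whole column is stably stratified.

163–182 m

Evaluate Δρ/ρ₀ = −αΔT + βΔS across each adjacent pair:
  71–163 m: −αΔT+βΔS = −(2.1 × 10⁻⁴)(-10.6)+(7.6 × 10⁻⁴)(-1.01) = 1.5 × 10⁻³ → stable
  163–182 m: −αΔT+βΔS = −(2.1 × 10⁻⁴)(+11.3)+(7.6 × 10⁻⁴)(-0.10) = -2.4 × 10⁻³ → UNSTABLE
  182–186 m: −αΔT+βΔS = −(2.1 × 10⁻⁴)(-11.4)+(7.6 × 10⁻⁴)(+1.11) = 3.2 × 10⁻³ → stable
The 163–182 m interval has Δρ < 0: lighter water underlies denser water.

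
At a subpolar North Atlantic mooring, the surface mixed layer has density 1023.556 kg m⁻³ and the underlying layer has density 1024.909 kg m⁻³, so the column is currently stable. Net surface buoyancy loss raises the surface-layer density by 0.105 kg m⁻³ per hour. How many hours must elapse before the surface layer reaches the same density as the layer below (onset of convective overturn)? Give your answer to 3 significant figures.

12.9 hours

Density deficit of the surface layer: 1024.909 − 1023.556 = 1.353 kg m⁻³.
Required change = 1.353 / 0.105 = 12.9 hours.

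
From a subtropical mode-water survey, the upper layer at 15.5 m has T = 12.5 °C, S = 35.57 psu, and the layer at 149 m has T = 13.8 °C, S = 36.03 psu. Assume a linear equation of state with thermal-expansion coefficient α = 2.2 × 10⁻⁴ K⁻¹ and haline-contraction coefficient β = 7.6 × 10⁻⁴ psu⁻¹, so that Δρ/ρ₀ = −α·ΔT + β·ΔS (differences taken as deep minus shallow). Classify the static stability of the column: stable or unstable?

ΔT = 13.8 − 12.5 = +1.3 K and ΔS = 36.03 − 35.57 = +0.46 psu (deep − shallow).
−αΔT = -2.86 × 10⁻⁴; βΔS = 3.496 × 10⁻⁴; sum Δρ/ρ₀ = 6.36 × 10⁻⁵.
Δρ/ρ₀ > 0, so Δρ > 0: deeper water is denser → statically stable.

stable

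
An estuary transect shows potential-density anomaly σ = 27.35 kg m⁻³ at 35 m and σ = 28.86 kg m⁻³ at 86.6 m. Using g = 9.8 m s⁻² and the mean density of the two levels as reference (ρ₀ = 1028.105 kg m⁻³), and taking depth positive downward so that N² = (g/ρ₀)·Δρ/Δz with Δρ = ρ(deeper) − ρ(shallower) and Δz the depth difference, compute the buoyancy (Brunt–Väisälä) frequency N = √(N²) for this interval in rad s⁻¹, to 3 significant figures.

Δρ = 1028.86 − 1027.35 = 1.51 kg m⁻³ over Δz = 86.6 − 35 = 51.6 m.
N² = (9.8/1028.105) × (1.51/51.6) = 2.7894 × 10⁻⁴ s⁻².
N = √(2.7894 × 10⁻⁴) = 0.016701 rad s⁻¹ ≈ 0.0167 rad s⁻¹.

0.0167 rad s⁻¹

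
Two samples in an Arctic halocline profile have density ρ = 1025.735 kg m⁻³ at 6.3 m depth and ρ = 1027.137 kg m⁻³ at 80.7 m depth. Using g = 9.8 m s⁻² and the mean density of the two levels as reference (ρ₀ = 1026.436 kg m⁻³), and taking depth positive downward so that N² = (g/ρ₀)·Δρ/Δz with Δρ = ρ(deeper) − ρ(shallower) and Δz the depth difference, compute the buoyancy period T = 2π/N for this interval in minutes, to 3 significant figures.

Δρ = 1027.137 − 1025.735 = 1.402 kg m⁻³ over Δz = 80.7 − 6.3 = 74.4 m.
N² = (9.8/1026.436) × (1.402/74.4) = 1.7992 × 10⁻⁴ s⁻².
N = √(1.7992 × 10⁻⁴) = 0.013413 rad s⁻¹, so T = 2π/N = 468.44 s = 7.8073 min ≈ 7.81 min.

7.81 min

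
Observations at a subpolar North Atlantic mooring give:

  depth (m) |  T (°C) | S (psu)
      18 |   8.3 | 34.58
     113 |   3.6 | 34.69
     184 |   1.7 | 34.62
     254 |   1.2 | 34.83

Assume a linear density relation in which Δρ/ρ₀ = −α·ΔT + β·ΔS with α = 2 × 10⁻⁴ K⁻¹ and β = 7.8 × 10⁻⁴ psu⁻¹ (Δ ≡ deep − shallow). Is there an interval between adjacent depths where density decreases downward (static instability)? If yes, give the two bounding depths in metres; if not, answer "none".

Evaluate Δρ/ρ₀ = −αΔT + βΔS across each adjacent pair:
  18–113 m: −αΔT+βΔS = −(2 × 10⁻⁴)(-4.7)+(7.8 × 10⁻⁴)(+0.11) = 1.0 × 10⁻³ → stable
  113–184 m: −αΔT+βΔS = −(2 × 10⁻⁴)(-1.9)+(7.8 × 10⁻⁴)(-0.07) = 3.3 × 10⁻⁴ → stable
  184–254 m: −αΔT+βΔS = −(2 × 10⁻⁴)(-0.5)+(7.8 × 10⁻⁴)(+0.21) = 2.6 × 10⁻⁴ → stable
Every interval has Δρ > 0: the column is stably stratified throughout.

none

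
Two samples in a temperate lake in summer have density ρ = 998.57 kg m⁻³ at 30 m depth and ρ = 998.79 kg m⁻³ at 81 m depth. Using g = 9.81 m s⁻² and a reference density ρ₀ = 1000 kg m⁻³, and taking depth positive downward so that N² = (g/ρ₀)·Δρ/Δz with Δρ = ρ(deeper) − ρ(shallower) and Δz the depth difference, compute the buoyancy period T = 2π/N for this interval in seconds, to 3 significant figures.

966 s

Δρ = 998.79 − 998.57 = 0.22 kg m⁻³ over Δz = 81 − 30 = 51 m.
N² = (9.81/1000) × (0.22/51) = 4.2318 × 10⁻⁵ s⁻².
N = √(4.2318 × 10⁻⁵) = 6.5052 × 10⁻³ rad s⁻¹, so T = 2π/N = 965.87 s ≈ 966 s.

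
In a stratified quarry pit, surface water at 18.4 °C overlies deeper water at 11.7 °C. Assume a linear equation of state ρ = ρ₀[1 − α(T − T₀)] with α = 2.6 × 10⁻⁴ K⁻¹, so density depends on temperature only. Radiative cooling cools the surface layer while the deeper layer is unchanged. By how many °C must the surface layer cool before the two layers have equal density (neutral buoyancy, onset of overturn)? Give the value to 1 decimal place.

6.7 °C

With temperature the only control, equal density requires T_surf′ = T_deep.
T_surf′ = 11.7 °C.
Cooling required: 18.4 − 11.7 = 6.7 °C.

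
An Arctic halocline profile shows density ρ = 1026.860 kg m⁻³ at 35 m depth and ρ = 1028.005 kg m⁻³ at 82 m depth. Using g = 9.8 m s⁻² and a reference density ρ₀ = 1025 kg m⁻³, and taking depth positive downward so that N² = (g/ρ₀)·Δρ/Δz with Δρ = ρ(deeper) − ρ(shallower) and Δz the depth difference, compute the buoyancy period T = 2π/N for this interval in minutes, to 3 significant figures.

6.86 min

Δρ = 1028.005 − 1026.860 = 1.145 kg m⁻³ over Δz = 82 − 35 = 47 m.
N² = (9.8/1025) × (1.145/47) = 2.3292 × 10⁻⁴ s⁻².
N = √(2.3292 × 10⁻⁴) = 0.015262 rad s⁻¹, so T = 2π/N = 411.69 s = 6.8615 min ≈ 6.86 min.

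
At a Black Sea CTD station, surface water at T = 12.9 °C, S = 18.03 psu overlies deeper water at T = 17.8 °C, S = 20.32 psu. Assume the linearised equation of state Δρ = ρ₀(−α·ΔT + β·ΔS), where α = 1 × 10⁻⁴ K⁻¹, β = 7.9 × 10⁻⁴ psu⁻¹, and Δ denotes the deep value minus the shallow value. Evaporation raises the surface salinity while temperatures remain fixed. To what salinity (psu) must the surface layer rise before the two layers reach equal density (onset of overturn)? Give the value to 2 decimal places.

19.70 psu

Neutral buoyancy requires −α(T_deep − T_surf) + β(S_deep − S_surf′) = 0.
S_surf′ = S_deep − (α/β)·ΔT = 20.32 − (1 × 10⁻⁴/7.9 × 10⁻⁴)·(+4.9) = 19.6997 psu.
Increase required: 19.6997 − 18.03 = 1.6697 psu.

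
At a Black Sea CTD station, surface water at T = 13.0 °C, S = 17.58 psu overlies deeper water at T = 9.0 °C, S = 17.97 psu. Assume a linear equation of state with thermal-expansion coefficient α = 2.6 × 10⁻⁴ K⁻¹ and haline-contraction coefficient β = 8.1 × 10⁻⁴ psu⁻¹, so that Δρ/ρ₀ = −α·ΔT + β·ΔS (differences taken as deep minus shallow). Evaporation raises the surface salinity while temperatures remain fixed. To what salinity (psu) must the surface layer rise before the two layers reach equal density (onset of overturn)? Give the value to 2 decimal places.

19.25 psu

Neutral buoyancy requires −α(T_deep − T_surf) + β(S_deep − S_surf′) = 0.
S_surf′ = S_deep − (α/β)·ΔT = 17.97 − (2.6 × 10⁻⁴/8.1 × 10⁻⁴)·(-4.0) = 19.2540 psu.
Increase required: 19.2540 − 17.58 = 1.6740 psu.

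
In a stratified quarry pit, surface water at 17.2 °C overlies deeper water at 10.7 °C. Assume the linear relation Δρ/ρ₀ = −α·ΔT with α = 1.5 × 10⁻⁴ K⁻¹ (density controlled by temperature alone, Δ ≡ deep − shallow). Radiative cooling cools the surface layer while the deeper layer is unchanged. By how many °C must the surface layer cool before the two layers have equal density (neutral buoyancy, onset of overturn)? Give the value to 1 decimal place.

With temperature the only control, equal density requires T_surf′ = T_deep.
T_surf′ = 10.7 °C.
Cooling required: 17.2 − 10.7 = 6.5 °C.

6.5 °C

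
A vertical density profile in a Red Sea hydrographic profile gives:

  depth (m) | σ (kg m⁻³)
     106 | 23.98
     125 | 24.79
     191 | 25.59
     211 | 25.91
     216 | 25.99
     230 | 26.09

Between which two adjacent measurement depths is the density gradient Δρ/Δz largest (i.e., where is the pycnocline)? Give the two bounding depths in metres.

106–125 m

Compute the density gradient over each adjacent pair:
  106–125 m: Δρ/Δz = 0.81/19 = 0.043 kg m⁻⁴
  125–191 m: Δρ/Δz = 0.80/66 = 0.012 kg m⁻⁴
  191–211 m: Δρ/Δz = 0.32/20 = 0.016 kg m⁻⁴
  211–216 m: Δρ/Δz = 0.08/5 = 0.016 kg m⁻⁴
  216–230 m: Δρ/Δz = 0.10/14 = 7.1 × 10⁻³ kg m⁻⁴
The largest gradient is in the 106–125 m interval — the pycnocline.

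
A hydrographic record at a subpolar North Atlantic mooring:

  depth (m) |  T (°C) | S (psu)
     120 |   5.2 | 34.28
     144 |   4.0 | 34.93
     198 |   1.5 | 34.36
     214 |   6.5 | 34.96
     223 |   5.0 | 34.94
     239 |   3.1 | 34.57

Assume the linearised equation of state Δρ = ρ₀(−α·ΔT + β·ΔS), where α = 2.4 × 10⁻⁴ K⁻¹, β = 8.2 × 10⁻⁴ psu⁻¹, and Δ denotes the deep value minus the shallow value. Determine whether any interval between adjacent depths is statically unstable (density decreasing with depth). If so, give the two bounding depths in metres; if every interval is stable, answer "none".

Evaluate Δρ/ρ₀ = −αΔT + βΔS across each adjacent pair:
  120–144 m: −αΔT+βΔS = −(2.4 × 10⁻⁴)(-1.2)+(8.2 × 10⁻⁴)(+0.65) = 8.2 × 10⁻⁴ → stable
  144–198 m: −αΔT+βΔS = −(2.4 × 10⁻⁴)(-2.5)+(8.2 × 10⁻⁴)(-0.57) = 1.3 × 10⁻⁴ → stable
  198–214 m: −αΔT+βΔS = −(2.4 × 10⁻⁴)(+5.0)+(8.2 × 10⁻⁴)(+0.60) = -7.1 × 10⁻⁴ → UNSTABLE
  214–223 m: −αΔT+βΔS = −(2.4 × 10⁻⁴)(-1.5)+(8.2 × 10⁻⁴)(-0.02) = 3.4 × 10⁻⁴ → stable
  223–239 m: −αΔT+βΔS = −(2.4 × 10⁻⁴)(-1.9)+(8.2 × 10⁻⁴)(-0.37) = 1.5 × 10⁻⁴ → stable
The 198–214 m interval has Δρ < 0: lighter water underlies denser water.

198–214 m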